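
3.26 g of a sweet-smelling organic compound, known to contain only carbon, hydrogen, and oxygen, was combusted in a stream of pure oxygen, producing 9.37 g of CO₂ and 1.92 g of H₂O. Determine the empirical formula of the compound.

mol C = 9.37 g CO₂ ÷ 44.009 g/mol = 0.2129 mol
mol H = 2 × 1.92 g H₂O ÷ 18.015 g/mol = 0.2132 mol
mass O = 3.26 − (2.557 + 0.2149) = 0.4879 g → mol O = 0.4879 ÷ 15.999 = 0.03049 mol
Divide by the smallest (0.03049 mol): C 6.982, H 6.990, O 1.000

C7H7O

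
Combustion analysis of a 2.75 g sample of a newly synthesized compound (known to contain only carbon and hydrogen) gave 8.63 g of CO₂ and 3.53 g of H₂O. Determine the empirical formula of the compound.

mol C = 8.63 g CO₂ ÷ 44.009 g/mol = 0.1961 mol
mol H = 2 × 3.53 g H₂O ÷ 18.015 g/mol = 0.3919 mol
Divide by the smallest (0.1961 mol): C 1.000, H 1.998

CH2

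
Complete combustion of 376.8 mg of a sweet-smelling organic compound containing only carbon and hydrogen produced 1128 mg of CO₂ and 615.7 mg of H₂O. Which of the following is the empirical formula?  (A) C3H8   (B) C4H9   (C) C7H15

(A) C3H8

mol C = 1.128 g CO₂ ÷ 44.009 g/mol = 0.025631 mol
mol H = 2 × 0.6157 g H₂O ÷ 18.015 g/mol = 0.068354 mol
Divide by the smallest (0.025631 mol): C 1.000, H 2.667
Multiplying each by 3 gives whole numbers: C 3.00, H 8.00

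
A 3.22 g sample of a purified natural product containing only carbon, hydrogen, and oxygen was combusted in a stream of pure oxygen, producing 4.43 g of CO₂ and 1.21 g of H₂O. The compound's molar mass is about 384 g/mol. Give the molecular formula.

mol C = 4.43 g CO₂ ÷ 44.009 g/mol = 0.1007 mol
mol H = 2 × 1.21 g H₂O ÷ 18.015 g/mol = 0.1343 mol
mass O = 3.22 − (1.209 + 0.1354) = 1.876 g → mol O = 1.876 ÷ 15.999 = 0.1172 mol
Divide by the smallest (0.1007 mol): C 1.000, H 1.335, O 1.165
Multiplying each by 6 gives whole numbers: C 6.00, H 8.01, O 6.99
Empirical formula: C6H8O7
Empirical-formula mass = 192.12 g/mol; 384 ÷ 192.12 ≈ 2, so the molecular formula is C12H16O14.

C12H16O14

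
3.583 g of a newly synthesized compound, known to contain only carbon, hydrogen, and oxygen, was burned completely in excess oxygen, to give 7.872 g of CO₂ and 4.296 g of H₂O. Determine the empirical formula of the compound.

mol C = 7.872 g CO₂ ÷ 44.009 g/mol = 0.17887 mol
mol H = 2 × 4.296 g H₂O ÷ 18.015 g/mol = 0.47694 mol
mass O = 3.583 − (2.1484 + 0.48075) = 0.95381 g → mol O = 0.95381 ÷ 15.999 = 0.059617 mol
Divide by the smallest (0.059617 mol): C 3.000, H 8.000, O 1.000

C3H8O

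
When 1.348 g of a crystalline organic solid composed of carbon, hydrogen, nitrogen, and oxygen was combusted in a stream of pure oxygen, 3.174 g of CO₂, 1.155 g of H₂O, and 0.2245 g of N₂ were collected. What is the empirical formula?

mol C = 3.174 g CO₂ ÷ 44.009 g/mol = 0.072122 mol
mol H = 2 × 1.155 g H₂O ÷ 18.015 g/mol = 0.12823 mol
mol N = 2 × 0.2245 g N₂ ÷ 28.014 g/mol = 0.016028 mol
mass O = 1.348 − (0.86625 + 0.12925 + 0.22450) = 0.12800 g → mol O = 0.12800 ÷ 15.999 = 0.0080002 mol
Divide by the smallest (0.0080002 mol): C 9.015, H 16.028, N 2.003, O 1.000

C9H16N2O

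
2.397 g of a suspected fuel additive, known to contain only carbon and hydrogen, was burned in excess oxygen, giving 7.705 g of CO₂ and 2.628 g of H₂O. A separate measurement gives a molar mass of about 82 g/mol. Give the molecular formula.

C6H10

mol C = 7.705 g CO₂ ÷ 44.009 g/mol = 0.17508 mol
mol H = 2 × 2.628 g H₂O ÷ 18.015 g/mol = 0.29176 mol
Divide by the smallest (0.17508 mol): C 1.000, H 1.666
Multiplying each by 3 gives whole numbers: C 3.00, H 5.00
Empirical formula: C3H5
Empirical-formula mass = 41.07 g/mol; 82 ÷ 41.07 ≈ 2, so the molecular formula is C6H10.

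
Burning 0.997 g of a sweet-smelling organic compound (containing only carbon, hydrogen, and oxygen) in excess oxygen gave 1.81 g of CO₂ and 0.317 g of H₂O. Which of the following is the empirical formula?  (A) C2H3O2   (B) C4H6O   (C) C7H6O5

mol C = 1.81 g CO₂ ÷ 44.009 g/mol = 0.04113 mol
mol H = 2 × 0.317 g H₂O ÷ 18.015 g/mol = 0.03519 mol
mass O = 0.997 − (0.4940 + 0.03547) = 0.4675 g → mol O = 0.4675 ÷ 15.999 = 0.02922 mol
Divide by the smallest (0.02922 mol): C 1.407, H 1.204, O 1.000
Multiplying each by 5 gives whole numbers: C 7.04, H 6.02, O 5.00

(C) C7H6O5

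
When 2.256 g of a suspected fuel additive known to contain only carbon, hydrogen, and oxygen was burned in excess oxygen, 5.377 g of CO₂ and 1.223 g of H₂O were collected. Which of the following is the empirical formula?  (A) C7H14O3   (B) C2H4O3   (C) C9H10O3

mol C = 5.377 g CO₂ ÷ 44.009 g/mol = 0.12218 mol
mol H = 2 × 1.223 g H₂O ÷ 18.015 g/mol = 0.13578 mol
mass O = 2.256 − (1.4675 + 0.13686) = 0.65164 g → mol O = 0.65164 ÷ 15.999 = 0.040730 mol
Divide by the smallest (0.040730 mol): C 3.000, H 3.334, O 1.000
Multiplying each by 3 gives whole numbers: C 9.00, H 10.00, O 3.00

(C) C9H10O3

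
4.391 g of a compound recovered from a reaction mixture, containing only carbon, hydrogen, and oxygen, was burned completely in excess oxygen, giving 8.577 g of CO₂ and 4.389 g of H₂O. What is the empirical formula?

C2H5O

mol C = 8.577 g CO₂ ÷ 44.009 g/mol = 0.19489 mol
mol H = 2 × 4.389 g H₂O ÷ 18.015 g/mol = 0.48726 mol
mass O = 4.391 − (2.3408 + 0.49116) = 1.5590 g → mol O = 1.5590 ÷ 15.999 = 0.097443 mol
Divide by the smallest (0.097443 mol): C 2.000, H 5.000, O 1.000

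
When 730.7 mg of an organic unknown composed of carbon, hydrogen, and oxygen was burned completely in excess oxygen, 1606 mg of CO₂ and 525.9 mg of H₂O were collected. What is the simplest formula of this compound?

mol C = 1.606 g CO₂ ÷ 44.009 g/mol = 0.036493 mol
mol H = 2 × 0.5259 g H₂O ÷ 18.015 g/mol = 0.058385 mol
mass O = 0.7307 − (0.43831 + 0.058852) = 0.23354 g → mol O = 0.23354 ÷ 15.999 = 0.014597 mol
Divide by the smallest (0.014597 mol): C 2.500, H 4.000, O 1.000
Multiplying each by 2 gives whole numbers: C 5.00, H 8.00, O 2.00

C5H8O2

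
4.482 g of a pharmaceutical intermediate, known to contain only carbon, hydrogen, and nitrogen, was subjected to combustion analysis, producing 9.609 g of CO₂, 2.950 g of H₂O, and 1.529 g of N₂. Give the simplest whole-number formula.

C2H3N

mol C = 9.609 g CO₂ ÷ 44.009 g/mol = 0.21834 mol
mol H = 2 × 2.950 g H₂O ÷ 18.015 g/mol = 0.32750 mol
mol N = 2 × 1.529 g N₂ ÷ 28.014 g/mol = 0.10916 mol
Divide by the smallest (0.10916 mol): C 2.000, H 3.000, N 1.000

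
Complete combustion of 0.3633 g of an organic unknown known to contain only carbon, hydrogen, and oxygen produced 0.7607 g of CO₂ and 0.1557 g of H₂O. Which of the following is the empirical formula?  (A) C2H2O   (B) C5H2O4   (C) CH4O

mol C = 0.7607 g CO₂ ÷ 44.009 g/mol = 0.017285 mol
mol H = 2 × 0.1557 g H₂O ÷ 18.015 g/mol = 0.017286 mol
mass O = 0.3633 − (0.20761 + 0.017424) = 0.13826 g → mol O = 0.13826 ÷ 15.999 = 0.0086421 mol
Divide by the smallest (0.0086421 mol): C 2.000, H 2.000, O 1.000

(A) C2H2O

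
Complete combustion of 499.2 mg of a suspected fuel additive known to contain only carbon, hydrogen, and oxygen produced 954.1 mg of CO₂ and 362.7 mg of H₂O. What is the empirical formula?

mol C = 0.9541 g CO₂ ÷ 44.009 g/mol = 0.021680 mol
mol H = 2 × 0.3627 g H₂O ÷ 18.015 g/mol = 0.040266 mol
mass O = 0.4992 − (0.26039 + 0.040589) = 0.19822 g → mol O = 0.19822 ÷ 15.999 = 0.012389 mol
Divide by the smallest (0.012389 mol): C 1.750, H 3.250, O 1.000
Multiplying each by 4 gives whole numbers: C 7.00, H 13.00, O 4.00

C7H13O4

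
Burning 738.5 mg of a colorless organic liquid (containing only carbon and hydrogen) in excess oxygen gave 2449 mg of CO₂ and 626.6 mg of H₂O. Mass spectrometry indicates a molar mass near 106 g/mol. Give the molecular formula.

C8H10

mol C = 2.449 g CO₂ ÷ 44.009 g/mol = 0.055648 mol
mol H = 2 × 0.6266 g H₂O ÷ 18.015 g/mol = 0.069564 mol
Divide by the smallest (0.055648 mol): C 1.000, H 1.250
Multiplying each by 4 gives whole numbers: C 4.00, H 5.00
Empirical formula: C4H5
Empirical-formula mass = 53.08 g/mol; 106 ÷ 53.08 ≈ 2, so the molecular formula is C8H10.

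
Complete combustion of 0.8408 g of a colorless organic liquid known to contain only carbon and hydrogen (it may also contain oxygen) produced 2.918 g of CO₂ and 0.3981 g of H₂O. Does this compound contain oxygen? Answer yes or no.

no

mol C = 2.918 g CO₂ ÷ 44.009 g/mol = 0.066305 mol
mol H = 2 × 0.3981 g H₂O ÷ 18.015 g/mol = 0.044197 mol
C and H together account for 0.84093 g — essentially the entire 0.8408 g sample — so the compound contains no oxygen.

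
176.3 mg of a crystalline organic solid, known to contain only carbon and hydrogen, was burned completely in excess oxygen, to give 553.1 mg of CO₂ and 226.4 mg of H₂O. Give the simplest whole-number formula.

CH2

mol C = 0.5531 g CO₂ ÷ 44.009 g/mol = 0.012568 mol
mol H = 2 × 0.2264 g H₂O ÷ 18.015 g/mol = 0.025135 mol
Divide by the smallest (0.012568 mol): C 1.000, H 2.000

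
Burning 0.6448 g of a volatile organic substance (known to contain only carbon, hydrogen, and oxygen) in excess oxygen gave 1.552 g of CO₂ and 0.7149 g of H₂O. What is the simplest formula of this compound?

C4H9O

mol C = 1.552 g CO₂ ÷ 44.009 g/mol = 0.035266 mol
mol H = 2 × 0.7149 g H₂O ÷ 18.015 g/mol = 0.079367 mol
mass O = 0.6448 − (0.42357 + 0.080002) = 0.14122 g → mol O = 0.14122 ÷ 15.999 = 0.0088270 mol
Divide by the smallest (0.0088270 mol): C 3.995, H 8.991, O 1.000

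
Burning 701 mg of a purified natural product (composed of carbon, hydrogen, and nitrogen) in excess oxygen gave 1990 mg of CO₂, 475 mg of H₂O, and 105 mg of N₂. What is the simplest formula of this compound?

mol C = 1.99 g CO₂ ÷ 44.009 g/mol = 0.04522 mol
mol H = 2 × 0.475 g H₂O ÷ 18.015 g/mol = 0.05273 mol
mol N = 2 × 0.105 g N₂ ÷ 28.014 g/mol = 0.007496 mol
Divide by the smallest (0.007496 mol): C 6.032, H 7.035, N 1.000

C6H7N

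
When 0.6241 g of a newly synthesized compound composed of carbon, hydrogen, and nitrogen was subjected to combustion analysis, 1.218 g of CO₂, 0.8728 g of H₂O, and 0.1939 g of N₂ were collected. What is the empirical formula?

C2H7N

mol C = 1.218 g CO₂ ÷ 44.009 g/mol = 0.027676 mol
mol H = 2 × 0.8728 g H₂O ÷ 18.015 g/mol = 0.096897 mol
mol N = 2 × 0.1939 g N₂ ÷ 28.014 g/mol = 0.013843 mol
Divide by the smallest (0.013843 mol): C 1.999, H 7.000, N 1.000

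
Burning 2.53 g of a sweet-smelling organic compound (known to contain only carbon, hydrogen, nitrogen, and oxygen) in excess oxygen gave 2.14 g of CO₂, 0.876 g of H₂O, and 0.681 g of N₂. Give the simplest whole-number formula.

C2H4N2O3

mol C = 2.14 g CO₂ ÷ 44.009 g/mol = 0.04863 mol
mol H = 2 × 0.876 g H₂O ÷ 18.015 g/mol = 0.09725 mol
mol N = 2 × 0.681 g N₂ ÷ 28.014 g/mol = 0.04862 mol
mass O = 2.53 − (0.5841 + 0.09803 + 0.6810) = 1.167 g → mol O = 1.167 ÷ 15.999 = 0.07294 mol
Divide by the smallest (0.04862 mol): C 1.000, H 2.000, N 1.000, O 1.500
Multiplying each by 2 gives whole numbers: C 2.00, H 4.00, N 2.00, O 3.00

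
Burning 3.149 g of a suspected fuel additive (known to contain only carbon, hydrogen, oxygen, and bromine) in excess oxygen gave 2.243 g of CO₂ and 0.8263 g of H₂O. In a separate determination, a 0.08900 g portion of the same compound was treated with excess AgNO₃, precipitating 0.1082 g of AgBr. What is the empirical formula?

mol C = 2.243 g CO₂ ÷ 44.009 g/mol = 0.050967 mol
mol H = 2 × 0.8263 g H₂O ÷ 18.015 g/mol = 0.091735 mol
From the AgBr data: mol Br per gram of compound = (0.1082 ÷ 187.772) ÷ 0.08900 = 0.0064745 mol/g, so in the 3.149 g combustion sample mol Br = 0.020388 mol
mass O = 3.149 − (0.61216 + 0.092469 + 1.6291) = 0.81527 g → mol O = 0.81527 ÷ 15.999 = 0.050958 mol
Divide by the smallest (0.020388 mol): C 2.500, H 4.499, Br 1.000, O 2.499
Multiplying each by 2 gives whole numbers: C 5.00, H 9.00, Br 2.00, O 5.00

C5H9Br2O5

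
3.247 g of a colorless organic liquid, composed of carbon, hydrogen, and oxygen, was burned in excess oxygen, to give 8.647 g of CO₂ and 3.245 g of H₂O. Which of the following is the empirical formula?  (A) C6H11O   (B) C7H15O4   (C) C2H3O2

(A) C6H11O

mol C = 8.647 g CO₂ ÷ 44.009 g/mol = 0.19648 mol
mol H = 2 × 3.245 g H₂O ÷ 18.015 g/mol = 0.36026 mol
mass O = 3.247 − (2.3600 + 0.36314) = 0.52391 g → mol O = 0.52391 ÷ 15.999 = 0.032746 mol
Divide by the smallest (0.032746 mol): C 6.000, H 11.001, O 1.000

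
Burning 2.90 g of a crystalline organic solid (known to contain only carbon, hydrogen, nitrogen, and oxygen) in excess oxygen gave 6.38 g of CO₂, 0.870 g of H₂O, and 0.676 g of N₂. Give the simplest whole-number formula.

C6H4N2O

mol C = 6.38 g CO₂ ÷ 44.009 g/mol = 0.1450 mol
mol H = 2 × 0.870 g H₂O ÷ 18.015 g/mol = 0.09659 mol
mol N = 2 × 0.676 g N₂ ÷ 28.014 g/mol = 0.04826 mol
mass O = 2.90 − (1.741 + 0.09736 + 0.6760) = 0.3854 g → mol O = 0.3854 ÷ 15.999 = 0.02409 mol
Divide by the smallest (0.02409 mol): C 6.018, H 4.010, N 2.003, O 1.000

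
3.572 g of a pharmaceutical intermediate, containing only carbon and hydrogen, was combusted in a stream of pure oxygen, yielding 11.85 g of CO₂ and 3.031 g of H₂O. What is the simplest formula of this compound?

mol C = 11.85 g CO₂ ÷ 44.009 g/mol = 0.26926 mol
mol H = 2 × 3.031 g H₂O ÷ 18.015 g/mol = 0.33650 mol
Divide by the smallest (0.26926 mol): C 1.000, H 1.250
Multiplying each by 4 gives whole numbers: C 4.00, H 5.00

C4H5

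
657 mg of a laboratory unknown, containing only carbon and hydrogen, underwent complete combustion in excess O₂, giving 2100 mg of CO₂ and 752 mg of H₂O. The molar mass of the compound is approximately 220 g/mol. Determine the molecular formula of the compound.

C16H28

mol C = 2.10 g CO₂ ÷ 44.009 g/mol = 0.04772 mol
mol H = 2 × 0.752 g H₂O ÷ 18.015 g/mol = 0.08349 mol
Divide by the smallest (0.04772 mol): C 1.000, H 1.750
Multiplying each by 4 gives whole numbers: C 4.00, H 7.00
Empirical formula: C4H7
Empirical-formula mass = 55.10 g/mol; 220 ÷ 55.10 ≈ 4, so the molecular formula is C16H28.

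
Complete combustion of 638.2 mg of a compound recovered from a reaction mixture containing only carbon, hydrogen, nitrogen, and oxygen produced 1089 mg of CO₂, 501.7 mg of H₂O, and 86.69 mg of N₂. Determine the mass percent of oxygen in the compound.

31.05%

mol C = 1.089 g CO₂ ÷ 44.009 g/mol = 0.024745 mol
mol H = 2 × 0.5017 g H₂O ÷ 18.015 g/mol = 0.055698 mol
mol N = 2 × 0.08669 g N₂ ÷ 28.014 g/mol = 0.0061890 mol
mass O = 0.6382 − (0.29721 + 0.056144 + 0.086690) = 0.19815 g → mol O = 0.19815 ÷ 15.999 = 0.012385 mol
mass % O = 0.19815 g ÷ 0.6382 g × 100%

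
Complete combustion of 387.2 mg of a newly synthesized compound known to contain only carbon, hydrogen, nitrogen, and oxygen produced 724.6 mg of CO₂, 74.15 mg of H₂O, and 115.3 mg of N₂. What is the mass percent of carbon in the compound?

mol C = 0.7246 g CO₂ ÷ 44.009 g/mol = 0.016465 mol
mol H = 2 × 0.07415 g H₂O ÷ 18.015 g/mol = 0.0082320 mol
mol N = 2 × 0.1153 g N₂ ÷ 28.014 g/mol = 0.0082316 mol
mass O = 0.3872 − (0.19776 + 0.0082979 + 0.11530) = 0.065843 g → mol O = 0.065843 ÷ 15.999 = 0.0041155 mol
mass % C = 0.19776 g ÷ 0.3872 g × 100%

51.07%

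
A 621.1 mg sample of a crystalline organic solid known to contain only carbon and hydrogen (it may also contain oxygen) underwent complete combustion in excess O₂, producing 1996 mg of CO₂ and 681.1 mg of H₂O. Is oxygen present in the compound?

no

mol C = 1.996 g CO₂ ÷ 44.009 g/mol = 0.045354 mol
mol H = 2 × 0.6811 g H₂O ÷ 18.015 g/mol = 0.075615 mol
C and H together account for 0.62097 g — essentially the entire 0.6211 g sample — so the compound contains no oxygen.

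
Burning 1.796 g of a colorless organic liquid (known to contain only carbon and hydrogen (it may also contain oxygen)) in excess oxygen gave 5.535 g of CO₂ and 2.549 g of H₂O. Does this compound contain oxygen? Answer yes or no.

mol C = 5.535 g CO₂ ÷ 44.009 g/mol = 0.12577 mol
mol H = 2 × 2.549 g H₂O ÷ 18.015 g/mol = 0.28299 mol
C and H together account for 1.7959 g — essentially the entire 1.796 g sample — so the compound contains no oxygen.

no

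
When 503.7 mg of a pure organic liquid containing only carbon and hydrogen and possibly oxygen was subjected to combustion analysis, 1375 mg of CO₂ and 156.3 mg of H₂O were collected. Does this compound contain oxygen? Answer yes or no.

yes

mol C = 1.375 g CO₂ ÷ 44.009 g/mol = 0.031244 mol
mol H = 2 × 0.1563 g H₂O ÷ 18.015 g/mol = 0.017352 mol
C and H account for only 0.39276 g of the 0.5037 g sample; the remaining 0.11094 g must be oxygen.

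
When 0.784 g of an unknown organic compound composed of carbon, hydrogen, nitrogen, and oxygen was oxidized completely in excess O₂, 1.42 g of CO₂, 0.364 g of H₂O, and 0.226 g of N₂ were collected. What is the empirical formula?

mol C = 1.42 g CO₂ ÷ 44.009 g/mol = 0.03227 mol
mol H = 2 × 0.364 g H₂O ÷ 18.015 g/mol = 0.04041 mol
mol N = 2 × 0.226 g N₂ ÷ 28.014 g/mol = 0.01613 mol
mass O = 0.784 − (0.3875 + 0.04073 + 0.2260) = 0.1297 g → mol O = 0.1297 ÷ 15.999 = 0.008108 mol
Divide by the smallest (0.008108 mol): C 3.980, H 4.984, N 1.990, O 1.000

C4H5N2O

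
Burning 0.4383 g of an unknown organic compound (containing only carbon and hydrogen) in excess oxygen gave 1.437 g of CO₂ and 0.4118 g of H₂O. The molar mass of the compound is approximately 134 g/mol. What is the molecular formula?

C10H14

mol C = 1.437 g CO₂ ÷ 44.009 g/mol = 0.032652 mol
mol H = 2 × 0.4118 g H₂O ÷ 18.015 g/mol = 0.045717 mol
Divide by the smallest (0.032652 mol): C 1.000, H 1.400
Multiplying each by 5 gives whole numbers: C 5.00, H 7.00
Empirical formula: C5H7
Empirical-formula mass = 67.11 g/mol; 134 ÷ 67.11 ≈ 2, so the molecular formula is C10H14.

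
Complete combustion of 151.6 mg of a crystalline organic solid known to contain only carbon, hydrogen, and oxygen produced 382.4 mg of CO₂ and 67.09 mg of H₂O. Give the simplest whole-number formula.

mol C = 0.3824 g CO₂ ÷ 44.009 g/mol = 0.0086891 mol
mol H = 2 × 0.06709 g H₂O ÷ 18.015 g/mol = 0.0074482 mol
mass O = 0.1516 − (0.10437 + 0.0075078) = 0.039727 g → mol O = 0.039727 ÷ 15.999 = 0.0024831 mol
Divide by the smallest (0.0024831 mol): C 3.499, H 3.000, O 1.000
Multiplying each by 2 gives whole numbers: C 7.00, H 6.00, O 2.00

C7H6O2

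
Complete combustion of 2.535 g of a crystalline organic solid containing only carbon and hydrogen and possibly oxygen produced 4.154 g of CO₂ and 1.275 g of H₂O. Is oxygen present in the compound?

mol C = 4.154 g CO₂ ÷ 44.009 g/mol = 0.094390 mol
mol H = 2 × 1.275 g H₂O ÷ 18.015 g/mol = 0.14155 mol
C and H account for only 1.2764 g of the 2.535 g sample; the remaining 1.2586 g must be oxygen.

yes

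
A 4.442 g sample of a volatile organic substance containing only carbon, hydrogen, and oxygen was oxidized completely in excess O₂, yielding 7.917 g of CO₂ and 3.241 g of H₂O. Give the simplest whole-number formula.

mol C = 7.917 g CO₂ ÷ 44.009 g/mol = 0.17990 mol
mol H = 2 × 3.241 g H₂O ÷ 18.015 g/mol = 0.35981 mol
mass O = 4.442 − (2.1607 + 0.36269) = 1.9186 g → mol O = 1.9186 ÷ 15.999 = 0.11992 mol
Divide by the smallest (0.11992 mol): C 1.500, H 3.000, O 1.000
Multiplying each by 2 gives whole numbers: C 3.00, H 6.00, O 2.00

C3H6O2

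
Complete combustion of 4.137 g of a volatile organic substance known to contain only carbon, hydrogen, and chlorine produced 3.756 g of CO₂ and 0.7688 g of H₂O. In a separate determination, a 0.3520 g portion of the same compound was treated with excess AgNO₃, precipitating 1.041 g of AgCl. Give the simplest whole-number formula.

CHCl

mol C = 3.756 g CO₂ ÷ 44.009 g/mol = 0.085346 mol
mol H = 2 × 0.7688 g H₂O ÷ 18.015 g/mol = 0.085351 mol
From the AgCl data: mol Cl per gram of compound = (1.041 ÷ 143.318) ÷ 0.3520 = 0.020635 mol/g, so in the 4.137 g combustion sample mol Cl = 0.085368 mol
Divide by the smallest (0.085346 mol): C 1.000, H 1.000, Cl 1.000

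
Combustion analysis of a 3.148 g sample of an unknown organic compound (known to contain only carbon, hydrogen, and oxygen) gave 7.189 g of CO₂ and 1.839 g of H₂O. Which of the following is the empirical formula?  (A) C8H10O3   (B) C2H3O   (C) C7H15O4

mol C = 7.189 g CO₂ ÷ 44.009 g/mol = 0.16335 mol
mol H = 2 × 1.839 g H₂O ÷ 18.015 g/mol = 0.20416 mol
mass O = 3.148 − (1.9620 + 0.20580) = 0.98017 g → mol O = 0.98017 ÷ 15.999 = 0.061265 mol
Divide by the smallest (0.061265 mol): C 2.666, H 3.332, O 1.000
Multiplying each by 3 gives whole numbers: C 8.00, H 10.00, O 3.00

(A) C8H10O3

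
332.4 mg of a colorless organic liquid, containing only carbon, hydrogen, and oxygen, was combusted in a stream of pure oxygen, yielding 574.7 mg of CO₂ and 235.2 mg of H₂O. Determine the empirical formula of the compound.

mol C = 0.5747 g CO₂ ÷ 44.009 g/mol = 0.013059 mol
mol H = 2 × 0.2352 g H₂O ÷ 18.015 g/mol = 0.026112 mol
mass O = 0.3324 − (0.15685 + 0.026320) = 0.14923 g → mol O = 0.14923 ÷ 15.999 = 0.0093276 mol
Divide by the smallest (0.0093276 mol): C 1.400, H 2.799, O 1.000
Multiplying each by 5 gives whole numbers: C 7.00, H 14.00, O 5.00

C7H14O5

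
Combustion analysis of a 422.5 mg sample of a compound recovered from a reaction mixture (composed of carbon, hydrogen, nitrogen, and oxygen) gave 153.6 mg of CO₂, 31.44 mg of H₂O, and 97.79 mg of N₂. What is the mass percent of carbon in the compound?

mol C = 0.1536 g CO₂ ÷ 44.009 g/mol = 0.0034902 mol
mol H = 2 × 0.03144 g H₂O ÷ 18.015 g/mol = 0.0034904 mol
mol N = 2 × 0.09779 g N₂ ÷ 28.014 g/mol = 0.0069815 mol
mass O = 0.4225 − (0.041921 + 0.0035183 + 0.097790) = 0.27927 g → mol O = 0.27927 ÷ 15.999 = 0.017456 mol
mass % C = 0.041921 g ÷ 0.4225 g × 100%

9.92%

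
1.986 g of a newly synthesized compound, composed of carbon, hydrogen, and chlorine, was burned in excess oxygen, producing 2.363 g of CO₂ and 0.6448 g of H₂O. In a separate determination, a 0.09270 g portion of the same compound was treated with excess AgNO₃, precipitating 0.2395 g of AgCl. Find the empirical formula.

C3H4Cl2

mol C = 2.363 g CO₂ ÷ 44.009 g/mol = 0.053694 mol
mol H = 2 × 0.6448 g H₂O ÷ 18.015 g/mol = 0.071585 mol
From the AgCl data: mol Cl per gram of compound = (0.2395 ÷ 143.318) ÷ 0.09270 = 0.018027 mol/g, so in the 1.986 g combustion sample mol Cl = 0.035802 mol
Divide by the smallest (0.035802 mol): C 1.500, H 1.999, Cl 1.000
Multiplying each by 2 gives whole numbers: C 3.00, H 4.00, Cl 2.00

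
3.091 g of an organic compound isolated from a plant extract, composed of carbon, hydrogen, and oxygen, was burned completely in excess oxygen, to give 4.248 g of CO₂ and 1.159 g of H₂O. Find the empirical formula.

C6H8O7

mol C = 4.248 g CO₂ ÷ 44.009 g/mol = 0.096526 mol
mol H = 2 × 1.159 g H₂O ÷ 18.015 g/mol = 0.12867 mol
mass O = 3.091 − (1.1594 + 0.12970) = 1.8019 g → mol O = 1.8019 ÷ 15.999 = 0.11263 mol
Divide by the smallest (0.096526 mol): C 1.000, H 1.333, O 1.167
Multiplying each by 6 gives whole numbers: C 6.00, H 8.00, O 7.00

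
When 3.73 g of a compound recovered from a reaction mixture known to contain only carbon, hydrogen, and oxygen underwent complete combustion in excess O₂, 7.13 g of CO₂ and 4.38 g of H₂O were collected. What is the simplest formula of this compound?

mol C = 7.13 g CO₂ ÷ 44.009 g/mol = 0.1620 mol
mol H = 2 × 4.38 g H₂O ÷ 18.015 g/mol = 0.4863 mol
mass O = 3.73 − (1.946 + 0.4902) = 1.294 g → mol O = 1.294 ÷ 15.999 = 0.08087 mol
Divide by the smallest (0.08087 mol): C 2.003, H 6.013, O 1.000

C2H6O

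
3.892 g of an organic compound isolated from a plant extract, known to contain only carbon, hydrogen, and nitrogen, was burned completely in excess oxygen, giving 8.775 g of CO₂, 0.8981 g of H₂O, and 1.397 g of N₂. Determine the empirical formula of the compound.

mol C = 8.775 g CO₂ ÷ 44.009 g/mol = 0.19939 mol
mol H = 2 × 0.8981 g H₂O ÷ 18.015 g/mol = 0.099706 mol
mol N = 2 × 1.397 g N₂ ÷ 28.014 g/mol = 0.099736 mol
Divide by the smallest (0.099706 mol): C 2.000, H 1.000, N 1.000

C2HN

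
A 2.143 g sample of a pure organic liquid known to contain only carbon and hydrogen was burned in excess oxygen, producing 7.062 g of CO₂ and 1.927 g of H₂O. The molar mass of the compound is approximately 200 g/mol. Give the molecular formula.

C15H20

mol C = 7.062 g CO₂ ÷ 44.009 g/mol = 0.16047 mol
mol H = 2 × 1.927 g H₂O ÷ 18.015 g/mol = 0.21393 mol
Divide by the smallest (0.16047 mol): C 1.000, H 1.333
Multiplying each by 3 gives whole numbers: C 3.00, H 4.00
Empirical formula: C3H4
Empirical-formula mass = 40.06 g/mol; 200 ÷ 40.06 ≈ 5, so the molecular formula is C15H20.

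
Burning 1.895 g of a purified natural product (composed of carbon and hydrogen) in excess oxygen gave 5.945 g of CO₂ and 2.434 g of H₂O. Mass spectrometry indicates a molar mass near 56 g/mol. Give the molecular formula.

mol C = 5.945 g CO₂ ÷ 44.009 g/mol = 0.13509 mol
mol H = 2 × 2.434 g H₂O ÷ 18.015 g/mol = 0.27022 mol
Divide by the smallest (0.13509 mol): C 1.000, H 2.000
Empirical formula: CH2
Empirical-formula mass = 14.03 g/mol; 56 ÷ 14.03 ≈ 4, so the molecular formula is C4H8.

C4H8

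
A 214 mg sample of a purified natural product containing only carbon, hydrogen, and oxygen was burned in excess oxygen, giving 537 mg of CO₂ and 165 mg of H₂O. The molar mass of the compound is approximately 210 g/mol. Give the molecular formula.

mol C = 0.537 g CO₂ ÷ 44.009 g/mol = 0.01220 mol
mol H = 2 × 0.165 g H₂O ÷ 18.015 g/mol = 0.01832 mol
mass O = 0.214 − (0.1466 + 0.01846) = 0.04898 g → mol O = 0.04898 ÷ 15.999 = 0.003061 mol
Divide by the smallest (0.003061 mol): C 3.986, H 5.984, O 1.000
Empirical formula: C4H6O
Empirical-formula mass = 70.09 g/mol; 210 ÷ 70.09 ≈ 3, so the molecular formula is C12H18O3.

C12H18O3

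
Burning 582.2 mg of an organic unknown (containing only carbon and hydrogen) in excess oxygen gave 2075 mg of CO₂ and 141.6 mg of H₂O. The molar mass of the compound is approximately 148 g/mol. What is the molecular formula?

C12H4

mol C = 2.075 g CO₂ ÷ 44.009 g/mol = 0.047149 mol
mol H = 2 × 0.1416 g H₂O ÷ 18.015 g/mol = 0.015720 mol
Divide by the smallest (0.015720 mol): C 2.999, H 1.000
Empirical formula: C3H
Empirical-formula mass = 37.04 g/mol; 148 ÷ 37.04 ≈ 4, so the molecular formula is C12H4.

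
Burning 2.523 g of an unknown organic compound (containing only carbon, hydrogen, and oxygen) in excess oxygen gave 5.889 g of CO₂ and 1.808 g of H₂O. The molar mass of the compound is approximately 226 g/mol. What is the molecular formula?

C12H18O4

mol C = 5.889 g CO₂ ÷ 44.009 g/mol = 0.13381 mol
mol H = 2 × 1.808 g H₂O ÷ 18.015 g/mol = 0.20072 mol
mass O = 2.523 − (1.6072 + 0.20233) = 0.71344 g → mol O = 0.71344 ÷ 15.999 = 0.044593 mol
Divide by the smallest (0.044593 mol): C 3.001, H 4.501, O 1.000
Multiplying each by 2 gives whole numbers: C 6.00, H 9.00, O 2.00
Empirical formula: C6H9O2
Empirical-formula mass = 113.14 g/mol; 226 ÷ 113.14 ≈ 2, so the molecular formula is C12H18O4.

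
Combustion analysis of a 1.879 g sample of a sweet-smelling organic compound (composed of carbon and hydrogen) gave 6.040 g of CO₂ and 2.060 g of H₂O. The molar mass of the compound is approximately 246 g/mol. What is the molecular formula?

mol C = 6.040 g CO₂ ÷ 44.009 g/mol = 0.13724 mol
mol H = 2 × 2.060 g H₂O ÷ 18.015 g/mol = 0.22870 mol
Divide by the smallest (0.13724 mol): C 1.000, H 1.666
Multiplying each by 3 gives whole numbers: C 3.00, H 5.00
Empirical formula: C3H5
Empirical-formula mass = 41.07 g/mol; 246 ÷ 41.07 ≈ 6, so the molecular formula is C18H30.

C18H30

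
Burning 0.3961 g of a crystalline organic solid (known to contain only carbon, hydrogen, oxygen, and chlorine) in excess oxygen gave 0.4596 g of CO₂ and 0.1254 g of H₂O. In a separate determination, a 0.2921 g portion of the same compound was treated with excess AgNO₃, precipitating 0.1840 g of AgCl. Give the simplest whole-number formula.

C6H8ClO7

mol C = 0.4596 g CO₂ ÷ 44.009 g/mol = 0.010443 mol
mol H = 2 × 0.1254 g H₂O ÷ 18.015 g/mol = 0.013922 mol
From the AgCl data: mol Cl per gram of compound = (0.1840 ÷ 143.318) ÷ 0.2921 = 0.0043953 mol/g, so in the 0.3961 g combustion sample mol Cl = 0.0017410 mol
mass O = 0.3961 − (0.12543 + 0.014033 + 0.061717) = 0.19491 g → mol O = 0.19491 ÷ 15.999 = 0.012183 mol
Divide by the smallest (0.0017410 mol): C 5.999, H 7.997, Cl 1.000, O 6.998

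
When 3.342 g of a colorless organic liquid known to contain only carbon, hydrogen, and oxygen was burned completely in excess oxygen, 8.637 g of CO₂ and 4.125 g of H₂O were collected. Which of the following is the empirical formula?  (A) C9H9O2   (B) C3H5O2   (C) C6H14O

mol C = 8.637 g CO₂ ÷ 44.009 g/mol = 0.19626 mol
mol H = 2 × 4.125 g H₂O ÷ 18.015 g/mol = 0.45795 mol
mass O = 3.342 − (2.3572 + 0.46162) = 0.52316 g → mol O = 0.52316 ÷ 15.999 = 0.032700 mol
Divide by the smallest (0.032700 mol): C 6.002, H 14.005, O 1.000

(C) C6H14O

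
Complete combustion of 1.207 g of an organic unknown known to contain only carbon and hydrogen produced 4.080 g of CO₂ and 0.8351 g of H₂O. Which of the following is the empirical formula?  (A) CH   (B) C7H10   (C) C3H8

mol C = 4.080 g CO₂ ÷ 44.009 g/mol = 0.092708 mol
mol H = 2 × 0.8351 g H₂O ÷ 18.015 g/mol = 0.092712 mol
Divide by the smallest (0.092708 mol): C 1.000, H 1.000

(A) CH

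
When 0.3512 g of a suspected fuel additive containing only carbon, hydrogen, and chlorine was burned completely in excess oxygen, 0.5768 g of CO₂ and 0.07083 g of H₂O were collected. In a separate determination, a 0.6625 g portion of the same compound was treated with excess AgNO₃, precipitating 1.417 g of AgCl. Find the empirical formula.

C5H3Cl2

mol C = 0.5768 g CO₂ ÷ 44.009 g/mol = 0.013106 mol
mol H = 2 × 0.07083 g H₂O ÷ 18.015 g/mol = 0.0078634 mol
From the AgCl data: mol Cl per gram of compound = (1.417 ÷ 143.318) ÷ 0.6625 = 0.014924 mol/g, so in the 0.3512 g combustion sample mol Cl = 0.0052413 mol
Divide by the smallest (0.0052413 mol): C 2.501, H 1.500, Cl 1.000
Multiplying each by 2 gives whole numbers: C 5.00, H 3.00, Cl 2.00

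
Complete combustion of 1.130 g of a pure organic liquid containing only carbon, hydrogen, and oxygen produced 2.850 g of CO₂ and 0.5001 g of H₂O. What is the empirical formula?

C7H6O2

mol C = 2.850 g CO₂ ÷ 44.009 g/mol = 0.064759 mol
mol H = 2 × 0.5001 g H₂O ÷ 18.015 g/mol = 0.055520 mol
mass O = 1.130 − (0.77783 + 0.055965) = 0.29621 g → mol O = 0.29621 ÷ 15.999 = 0.018514 mol
Divide by the smallest (0.018514 mol): C 3.498, H 2.999, O 1.000
Multiplying each by 2 gives whole numbers: C 7.00, H 6.00, O 2.00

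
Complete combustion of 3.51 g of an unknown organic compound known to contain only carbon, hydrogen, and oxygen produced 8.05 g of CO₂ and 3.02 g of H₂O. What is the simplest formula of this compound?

C6H11O2

mol C = 8.05 g CO₂ ÷ 44.009 g/mol = 0.1829 mol
mol H = 2 × 3.02 g H₂O ÷ 18.015 g/mol = 0.3353 mol
mass O = 3.51 − (2.197 + 0.3380) = 0.9750 g → mol O = 0.9750 ÷ 15.999 = 0.06094 mol
Divide by the smallest (0.06094 mol): C 3.001, H 5.501, O 1.000
Multiplying each by 2 gives whole numbers: C 6.00, H 11.00, O 2.00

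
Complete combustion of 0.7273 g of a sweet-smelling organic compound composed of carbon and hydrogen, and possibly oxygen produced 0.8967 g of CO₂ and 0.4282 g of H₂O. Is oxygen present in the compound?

mol C = 0.8967 g CO₂ ÷ 44.009 g/mol = 0.020375 mol
mol H = 2 × 0.4282 g H₂O ÷ 18.015 g/mol = 0.047538 mol
C and H account for only 0.29265 g of the 0.7273 g sample; the remaining 0.43465 g must be oxygen.

yes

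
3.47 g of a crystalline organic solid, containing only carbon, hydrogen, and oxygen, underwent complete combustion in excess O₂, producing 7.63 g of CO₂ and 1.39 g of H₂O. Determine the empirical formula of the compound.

mol C = 7.63 g CO₂ ÷ 44.009 g/mol = 0.1734 mol
mol H = 2 × 1.39 g H₂O ÷ 18.015 g/mol = 0.1543 mol
mass O = 3.47 − (2.082 + 0.1556) = 1.232 g → mol O = 1.232 ÷ 15.999 = 0.07701 mol
Divide by the smallest (0.07701 mol): C 2.251, H 2.004, O 1.000
Multiplying each by 4 gives whole numbers: C 9.01, H 8.02, O 4.00

C9H8O4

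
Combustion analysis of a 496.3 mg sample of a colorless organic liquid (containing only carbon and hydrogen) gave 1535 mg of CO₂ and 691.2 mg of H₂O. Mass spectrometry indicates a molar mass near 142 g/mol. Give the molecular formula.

C10H22

mol C = 1.535 g CO₂ ÷ 44.009 g/mol = 0.034879 mol
mol H = 2 × 0.6912 g H₂O ÷ 18.015 g/mol = 0.076736 mol
Divide by the smallest (0.034879 mol): C 1.000, H 2.200
Multiplying each by 5 gives whole numbers: C 5.00, H 11.00
Empirical formula: C5H11
Empirical-formula mass = 71.14 g/mol; 142 ÷ 71.14 ≈ 2, so the molecular formula is C10H22.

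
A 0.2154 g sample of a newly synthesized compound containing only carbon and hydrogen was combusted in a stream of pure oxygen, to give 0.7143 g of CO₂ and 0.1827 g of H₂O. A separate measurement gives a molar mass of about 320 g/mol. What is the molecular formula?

C24H30

mol C = 0.7143 g CO₂ ÷ 44.009 g/mol = 0.016231 mol
mol H = 2 × 0.1827 g H₂O ÷ 18.015 g/mol = 0.020283 mol
Divide by the smallest (0.016231 mol): C 1.000, H 1.250
Multiplying each by 4 gives whole numbers: C 4.00, H 5.00
Empirical formula: C4H5
Empirical-formula mass = 53.08 g/mol; 320 ÷ 53.08 ≈ 6, so the molecular formula is C24H30.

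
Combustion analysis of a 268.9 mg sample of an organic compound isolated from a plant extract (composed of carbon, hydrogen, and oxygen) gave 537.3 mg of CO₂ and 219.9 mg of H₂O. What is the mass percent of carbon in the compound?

54.53%

mol C = 0.5373 g CO₂ ÷ 44.009 g/mol = 0.012209 mol
mol H = 2 × 0.2199 g H₂O ÷ 18.015 g/mol = 0.024413 mol
mass O = 0.2689 − (0.14664 + 0.024608) = 0.097651 g → mol O = 0.097651 ÷ 15.999 = 0.0061036 mol
mass % C = 0.14664 g ÷ 0.2689 g × 100%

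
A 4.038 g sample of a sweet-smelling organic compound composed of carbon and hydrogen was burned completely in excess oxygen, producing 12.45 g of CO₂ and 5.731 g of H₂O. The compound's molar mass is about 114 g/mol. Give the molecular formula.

C8H18

mol C = 12.45 g CO₂ ÷ 44.009 g/mol = 0.28290 mol
mol H = 2 × 5.731 g H₂O ÷ 18.015 g/mol = 0.63625 mol
Divide by the smallest (0.28290 mol): C 1.000, H 2.249
Multiplying each by 4 gives whole numbers: C 4.00, H 9.00
Empirical formula: C4H9
Empirical-formula mass = 57.12 g/mol; 114 ÷ 57.12 ≈ 2, so the molecular formula is C8H18.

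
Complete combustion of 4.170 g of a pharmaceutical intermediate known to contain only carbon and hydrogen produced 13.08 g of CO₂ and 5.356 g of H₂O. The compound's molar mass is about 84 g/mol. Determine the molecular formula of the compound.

C6H12

mol C = 13.08 g CO₂ ÷ 44.009 g/mol = 0.29721 mol
mol H = 2 × 5.356 g H₂O ÷ 18.015 g/mol = 0.59462 mol
Divide by the smallest (0.29721 mol): C 1.000, H 2.001
Empirical formula: CH2
Empirical-formula mass = 14.03 g/mol; 84 ÷ 14.03 ≈ 6, so the molecular formula is C6H12.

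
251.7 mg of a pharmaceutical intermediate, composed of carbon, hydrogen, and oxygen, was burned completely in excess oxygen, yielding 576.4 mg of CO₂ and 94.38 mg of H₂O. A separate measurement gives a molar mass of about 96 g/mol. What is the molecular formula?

C5H4O2

mol C = 0.5764 g CO₂ ÷ 44.009 g/mol = 0.013097 mol
mol H = 2 × 0.09438 g H₂O ÷ 18.015 g/mol = 0.010478 mol
mass O = 0.2517 − (0.15731 + 0.010562) = 0.083826 g → mol O = 0.083826 ÷ 15.999 = 0.0052395 mol
Divide by the smallest (0.0052395 mol): C 2.500, H 2.000, O 1.000
Multiplying each by 2 gives whole numbers: C 5.00, H 4.00, O 2.00
Empirical formula: C5H4O2
Empirical-formula mass = 96.08 g/mol; 96 ÷ 96.08 ≈ 1, so the molecular formula is C5H4O2.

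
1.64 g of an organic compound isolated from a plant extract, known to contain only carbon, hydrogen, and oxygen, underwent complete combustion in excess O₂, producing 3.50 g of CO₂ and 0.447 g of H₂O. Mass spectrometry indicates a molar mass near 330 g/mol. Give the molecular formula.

mol C = 3.50 g CO₂ ÷ 44.009 g/mol = 0.07953 mol
mol H = 2 × 0.447 g H₂O ÷ 18.015 g/mol = 0.04963 mol
mass O = 1.64 − (0.9552 + 0.05002) = 0.6348 g → mol O = 0.6348 ÷ 15.999 = 0.03967 mol
Divide by the smallest (0.03967 mol): C 2.005, H 1.251, O 1.000
Multiplying each by 4 gives whole numbers: C 8.02, H 5.00, O 4.00
Empirical formula: C8H5O4
Empirical-formula mass = 165.12 g/mol; 330 ÷ 165.12 ≈ 2, so the molecular formula is C16H10O8.

C16H10O8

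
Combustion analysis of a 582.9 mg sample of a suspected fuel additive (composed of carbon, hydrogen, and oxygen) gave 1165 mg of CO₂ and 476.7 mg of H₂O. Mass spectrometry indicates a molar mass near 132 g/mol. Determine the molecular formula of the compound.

mol C = 1.165 g CO₂ ÷ 44.009 g/mol = 0.026472 mol
mol H = 2 × 0.4767 g H₂O ÷ 18.015 g/mol = 0.052923 mol
mass O = 0.5829 − (0.31795 + 0.053346) = 0.21160 g → mol O = 0.21160 ÷ 15.999 = 0.013226 mol
Divide by the smallest (0.013226 mol): C 2.002, H 4.001, O 1.000
Empirical formula: C2H4O
Empirical-formula mass = 44.05 g/mol; 132 ÷ 44.05 ≈ 3, so the molecular formula is C6H12O3.

C6H12O3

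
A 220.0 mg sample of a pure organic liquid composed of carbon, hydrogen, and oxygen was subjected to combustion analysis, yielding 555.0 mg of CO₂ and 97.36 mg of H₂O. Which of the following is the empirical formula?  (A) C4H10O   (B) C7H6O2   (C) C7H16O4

(B) C7H6O2

mol C = 0.5550 g CO₂ ÷ 44.009 g/mol = 0.012611 mol
mol H = 2 × 0.09736 g H₂O ÷ 18.015 g/mol = 0.010809 mol
mass O = 0.2200 − (0.15147 + 0.010895) = 0.057633 g → mol O = 0.057633 ÷ 15.999 = 0.0036023 mol
Divide by the smallest (0.0036023 mol): C 3.501, H 3.001, O 1.000
Multiplying each by 2 gives whole numbers: C 7.00, H 6.00, O 2.00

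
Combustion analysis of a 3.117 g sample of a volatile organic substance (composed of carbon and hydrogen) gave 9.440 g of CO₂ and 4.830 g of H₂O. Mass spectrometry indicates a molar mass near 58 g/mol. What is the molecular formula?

C4H10

mol C = 9.440 g CO₂ ÷ 44.009 g/mol = 0.21450 mol
mol H = 2 × 4.830 g H₂O ÷ 18.015 g/mol = 0.53622 mol
Divide by the smallest (0.21450 mol): C 1.000, H 2.500
Multiplying each by 2 gives whole numbers: C 2.00, H 5.00
Empirical formula: C2H5
Empirical-formula mass = 29.06 g/mol; 58 ÷ 29.06 ≈ 2, so the molecular formula is C4H10.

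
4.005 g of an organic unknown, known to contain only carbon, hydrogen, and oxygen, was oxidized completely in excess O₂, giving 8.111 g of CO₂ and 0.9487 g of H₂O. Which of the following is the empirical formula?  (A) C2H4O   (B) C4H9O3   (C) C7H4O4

(C) C7H4O4

mol C = 8.111 g CO₂ ÷ 44.009 g/mol = 0.18430 mol
mol H = 2 × 0.9487 g H₂O ÷ 18.015 g/mol = 0.10532 mol
mass O = 4.005 − (2.2137 + 0.10617) = 1.6852 g → mol O = 1.6852 ÷ 15.999 = 0.10533 mol
Divide by the smallest (0.10532 mol): C 1.750, H 1.000, O 1.000
Multiplying each by 4 gives whole numbers: C 7.00, H 4.00, O 4.00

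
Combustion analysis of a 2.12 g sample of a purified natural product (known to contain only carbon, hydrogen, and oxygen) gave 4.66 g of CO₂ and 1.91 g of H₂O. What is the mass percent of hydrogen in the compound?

mol C = 4.66 g CO₂ ÷ 44.009 g/mol = 0.1059 mol
mol H = 2 × 1.91 g H₂O ÷ 18.015 g/mol = 0.2120 mol
mass O = 2.12 − (1.272 + 0.2137) = 0.6344 g → mol O = 0.6344 ÷ 15.999 = 0.03966 mol
mass % H = 0.2137 g ÷ 2.12 g × 100%

10.1%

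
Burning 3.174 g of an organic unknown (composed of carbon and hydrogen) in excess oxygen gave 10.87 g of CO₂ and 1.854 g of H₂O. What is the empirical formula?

C6H5

mol C = 10.87 g CO₂ ÷ 44.009 g/mol = 0.24699 mol
mol H = 2 × 1.854 g H₂O ÷ 18.015 g/mol = 0.20583 mol
Divide by the smallest (0.20583 mol): C 1.200, H 1.000
Multiplying each by 5 gives whole numbers: C 6.00, H 5.00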